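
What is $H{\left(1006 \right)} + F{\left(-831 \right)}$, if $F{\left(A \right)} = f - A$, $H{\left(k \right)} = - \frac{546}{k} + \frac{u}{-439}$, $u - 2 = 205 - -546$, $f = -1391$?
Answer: $- \frac{124156126}{220817} \approx -562.26$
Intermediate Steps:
$u = 753$ ($u = 2 + \left(205 - -546\right) = 2 + \left(205 + 546\right) = 2 + 751 = 753$)
$H{\left(k \right)} = - \frac{753}{439} - \frac{546}{k}$ ($H{\left(k \right)} = - \frac{546}{k} + \frac{753}{-439} = - \frac{546}{k} + 753 \left(- \frac{1}{439}\right) = - \frac{546}{k} - \frac{753}{439} = - \frac{753}{439} - \frac{546}{k}$)
$F{\left(A \right)} = -1391 - A$
$H{\left(1006 \right)} + F{\left(-831 \right)} = \left(- \frac{753}{439} - \frac{546}{1006}\right) - 560 = \left(- \frac{753}{439} - \frac{273}{503}\right) + \left(-1391 + 831\right) = \left(- \frac{753}{439} - \frac{273}{503}\right) - 560 = - \frac{498606}{220817} - 560 = - \frac{124156126}{220817}$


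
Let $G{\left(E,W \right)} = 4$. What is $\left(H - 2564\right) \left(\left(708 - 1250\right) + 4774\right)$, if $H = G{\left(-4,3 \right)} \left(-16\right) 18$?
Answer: $-15726112$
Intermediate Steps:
$H = -1152$ ($H = 4 \left(-16\right) 18 = \left(-64\right) 18 = -1152$)
$\left(H - 2564\right) \left(\left(708 - 1250\right) + 4774\right) = \left(-1152 - 2564\right) \left(\left(708 - 1250\right) + 4774\right) = - 3716 \left(-542 + 4774\right) = \left(-3716\right) 4232 = -15726112$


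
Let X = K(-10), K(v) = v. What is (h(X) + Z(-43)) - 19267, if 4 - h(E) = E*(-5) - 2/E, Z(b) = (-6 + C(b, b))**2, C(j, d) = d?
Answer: -84561/5 ≈ -16912.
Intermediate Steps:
Z(b) = (-6 + b)**2
X = -10
h(E) = 4 + 2/E + 5*E (h(E) = 4 - (E*(-5) - 2/E) = 4 - (-5*E - 2/E) = 4 + (2/E + 5*E) = 4 + 2/E + 5*E)
(h(X) + Z(-43)) - 19267 = ((4 + 2/(-10) + 5*(-10)) + (-6 - 43)**2) - 19267 = ((4 + 2*(-1/10) - 50) + (-49)**2) - 19267 = ((4 - 1/5 - 50) + 2401) - 19267 = (-231/5 + 2401) - 19267 = 11774/5 - 19267 = -84561/5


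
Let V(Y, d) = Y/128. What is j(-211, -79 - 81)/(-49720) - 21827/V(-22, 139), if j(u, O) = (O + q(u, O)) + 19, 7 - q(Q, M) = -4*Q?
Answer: 3157057769/24860 ≈ 1.2699e+5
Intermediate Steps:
q(Q, M) = 7 + 4*Q (q(Q, M) = 7 - (-4)*Q = 7 + 4*Q)
V(Y, d) = Y/128 (V(Y, d) = Y*(1/128) = Y/128)
j(u, O) = 26 + O + 4*u (j(u, O) = (O + (7 + 4*u)) + 19 = (7 + O + 4*u) + 19 = 26 + O + 4*u)
j(-211, -79 - 81)/(-49720) - 21827/V(-22, 139) = (26 + (-79 - 81) + 4*(-211))/(-49720) - 21827/((1/128)*(-22)) = (26 - 160 - 844)*(-1/49720) - 21827/(-11/64) = -978*(-1/49720) - 21827*(-64/11) = 489/24860 + 1396928/11 = 3157057769/24860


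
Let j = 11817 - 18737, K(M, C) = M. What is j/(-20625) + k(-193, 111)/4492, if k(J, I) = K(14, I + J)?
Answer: 3137339/9264750 ≈ 0.33863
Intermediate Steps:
k(J, I) = 14
j = -6920
j/(-20625) + k(-193, 111)/4492 = -6920/(-20625) + 14/4492 = -6920*(-1/20625) + 14*(1/4492) = 1384/4125 + 7/2246 = 3137339/9264750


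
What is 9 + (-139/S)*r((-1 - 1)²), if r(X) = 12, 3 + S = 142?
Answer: -3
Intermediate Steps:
S = 139 (S = -3 + 142 = 139)
9 + (-139/S)*r((-1 - 1)²) = 9 - 139/139*12 = 9 - 139*1/139*12 = 9 - 1*12 = 9 - 12 = -3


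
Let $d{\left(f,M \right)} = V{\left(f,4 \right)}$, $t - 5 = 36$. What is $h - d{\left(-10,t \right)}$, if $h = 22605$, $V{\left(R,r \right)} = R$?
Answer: $22615$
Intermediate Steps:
$t = 41$ ($t = 5 + 36 = 41$)
$d{\left(f,M \right)} = f$
$h - d{\left(-10,t \right)} = 22605 - -10 = 22605 + 10 = 22615$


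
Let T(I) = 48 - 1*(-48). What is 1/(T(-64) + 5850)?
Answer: 1/5946 ≈ 0.00016818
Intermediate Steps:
T(I) = 96 (T(I) = 48 + 48 = 96)
1/(T(-64) + 5850) = 1/(96 + 5850) = 1/5946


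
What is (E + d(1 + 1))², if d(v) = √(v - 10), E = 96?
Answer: 9208 + 384*I*√2 ≈ 9208.0 + 543.06*I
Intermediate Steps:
d(v) = √(-10 + v)
(E + d(1 + 1))² = (96 + √(-10 + (1 + 1)))² = (96 + √(-10 + 2))² = (96 + √(-8))² = (96 + 2*I*√2)²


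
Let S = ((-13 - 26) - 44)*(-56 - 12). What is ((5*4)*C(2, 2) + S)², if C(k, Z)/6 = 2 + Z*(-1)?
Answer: 31854736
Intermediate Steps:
C(k, Z) = 12 - 6*Z (C(k, Z) = 6*(2 + Z*(-1)) = 6*(2 - Z) = 12 - 6*Z)
S = 5644 (S = (-39 - 44)*(-68) = -83*(-68) = 5644)
((5*4)*C(2, 2) + S)² = ((5*4)*(12 - 6*2) + 5644)² = (20*(12 - 12) + 5644)² = (20*0 + 5644)² = (0 + 5644)² = 5644² = 31854736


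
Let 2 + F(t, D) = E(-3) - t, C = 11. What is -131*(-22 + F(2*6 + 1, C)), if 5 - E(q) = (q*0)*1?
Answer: 4192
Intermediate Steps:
E(q) = 5 (E(q) = 5 - q*0 = 5 - 0 = 5 - 1*0 = 5 + 0 = 5)
F(t, D) = 3 - t (F(t, D) = -2 + (5 - t) = 3 - t)
-131*(-22 + F(2*6 + 1, C)) = -131*(-22 + (3 - (2*6 + 1))) = -131*(-22 + (3 - (12 + 1))) = -131*(-22 + (3 - 1*13)) = -131*(-22 + (3 - 13)) = -131*(-22 - 10) = -131*(-32) = 4192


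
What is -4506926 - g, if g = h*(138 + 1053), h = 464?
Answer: -5059550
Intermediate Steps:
g = 552624 (g = 464*(138 + 1053) = 464*1191 = 552624)
-4506926 - g = -4506926 - 1*552624 = -4506926 - 552624 = -5059550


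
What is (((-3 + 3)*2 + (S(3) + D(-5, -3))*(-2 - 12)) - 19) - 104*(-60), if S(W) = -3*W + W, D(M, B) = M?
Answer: 6375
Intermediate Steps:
S(W) = -2*W
(((-3 + 3)*2 + (S(3) + D(-5, -3))*(-2 - 12)) - 19) - 104*(-60) = (((-3 + 3)*2 + (-2*3 - 5)*(-2 - 12)) - 19) - 104*(-60) = ((0*2 + (-6 - 5)*(-14)) - 19) + 6240 = ((0 - 11*(-14)) - 19) + 6240 = ((0 + 154) - 19) + 6240 = (154 - 19) + 6240 = 135 + 6240 = 6375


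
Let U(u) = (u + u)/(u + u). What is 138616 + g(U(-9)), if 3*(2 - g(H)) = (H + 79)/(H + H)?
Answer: 415814/3 ≈ 1.3860e+5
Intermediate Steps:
U(u) = 1 (U(u) = (2*u)/((2*u)) = (2*u)*(1/(2*u)) = 1)
g(H) = 2 - (79 + H)/(6*H) (g(H) = 2 - (H + 79)/(3*(H + H)) = 2 - (79 + H)/(3*(2*H)) = 2 - (79 + H)*1/(2*H)/3 = 2 - (79 + H)/(6*H))
138616 + g(U(-9)) = 138616 + (1/6)*(-79 + 11*1)/1 = 138616 + (1/6)*1*(-79 + 11) = 138616 + (1/6)*1*(-68) = 138616 - 34/3 = 415814/3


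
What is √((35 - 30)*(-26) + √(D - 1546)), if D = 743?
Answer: √(-130 + I*√803) ≈ 1.2354 + 11.468*I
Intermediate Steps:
√((35 - 30)*(-26) + √(D - 1546)) = √((35 - 30)*(-26) + √(743 - 1546)) = √(5*(-26) + √(-803)) = √(-130 + I*√803)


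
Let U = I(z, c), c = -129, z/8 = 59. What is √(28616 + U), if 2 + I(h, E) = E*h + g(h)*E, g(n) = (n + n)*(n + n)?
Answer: I*√114988818 ≈ 10723.0*I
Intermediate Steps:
z = 472 (z = 8*59 = 472)
g(n) = 4*n² (g(n) = (2*n)*(2*n) = 4*n²)
I(h, E) = -2 + E*h + 4*E*h² (I(h, E) = -2 + (E*h + (4*h²)*E) = -2 + (E*h + 4*E*h²) = -2 + E*h + 4*E*h²)
U = -115017434 (U = -2 - 129*472 + 4*(-129)*472² = -2 - 60888 + 4*(-129)*222784 = -2 - 60888 - 114956544 = -115017434)
√(28616 + U) = √(28616 - 115017434) = √(-114988818) = I*√114988818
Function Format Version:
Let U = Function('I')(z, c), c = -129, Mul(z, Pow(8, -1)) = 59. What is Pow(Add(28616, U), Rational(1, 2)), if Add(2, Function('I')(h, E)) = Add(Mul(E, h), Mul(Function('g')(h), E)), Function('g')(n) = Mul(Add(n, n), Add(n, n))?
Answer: Mul(I, Pow(114988818, Rational(1, 2))) ≈ Mul(10723., I)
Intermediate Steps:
z = 472 (z = Mul(8, 59) = 472)
Function('g')(n) = Mul(4, Pow(n, 2)) (Function('g')(n) = Mul(Mul(2, n), Mul(2, n)) = Mul(4, Pow(n, 2)))
Function('I')(h, E) = Add(-2, Mul(E, h), Mul(4, E, Pow(h, 2))) (Function('I')(h, E) = Add(-2, Add(Mul(E, h), Mul(Mul(4, Pow(h, 2)), E))) = Add(-2, Add(Mul(E, h), Mul(4, E, Pow(h, 2)))) = Add(-2, Mul(E, h), Mul(4, E, Pow(h, 2))))
U = -115017434 (U = Add(-2, Mul(-129, 472), Mul(4, -129, Pow(472, 2))) = Add(-2, -60888, Mul(4, -129, 222784)) = Add(-2, -60888, -114956544) = -115017434)
Pow(Add(28616, U), Rational(1, 2)) = Pow(Add(28616, -115017434), Rational(1, 2)) = Pow(-114988818, Rational(1, 2)) = Mul(I, Pow(114988818, Rational(1, 2)))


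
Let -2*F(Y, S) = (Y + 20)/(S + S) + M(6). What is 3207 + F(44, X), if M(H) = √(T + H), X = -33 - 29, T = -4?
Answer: 99425/31 - √2/2 ≈ 3206.6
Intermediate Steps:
X = -62
M(H) = √(-4 + H)
F(Y, S) = -√2/2 - (20 + Y)/(4*S) (F(Y, S) = -((Y + 20)/(S + S) + √(-4 + 6))/2 = -((20 + Y)/((2*S)) + √2)/2 = -((20 + Y)*(1/(2*S)) + √2)/2 = -((20 + Y)/(2*S) + √2)/2 = -(√2 + (20 + Y)/(2*S))/2 = -√2/2 - (20 + Y)/(4*S))
3207 + F(44, X) = 3207 + (¼)*(-20 - 1*44 - 2*(-62)*√2)/(-62) = 3207 + (¼)*(-1/62)*(-20 - 44 + 124*√2) = 3207 + (¼)*(-1/62)*(-64 + 124*√2) = 3207 + (8/31 - √2/2) = 99425/31 - √2/2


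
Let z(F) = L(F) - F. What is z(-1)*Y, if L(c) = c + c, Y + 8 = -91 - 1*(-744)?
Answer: -645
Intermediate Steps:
Y = 645 (Y = -8 + (-91 - 1*(-744)) = -8 + (-91 + 744) = -8 + 653 = 645)
L(c) = 2*c
z(F) = F (z(F) = 2*F - F = F)
z(-1)*Y = -1*645 = -645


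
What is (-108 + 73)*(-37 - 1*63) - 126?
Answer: 3374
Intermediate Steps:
(-108 + 73)*(-37 - 1*63) - 126 = -35*(-37 - 63) - 126 = -35*(-100) - 126 = 3500 - 126 = 3374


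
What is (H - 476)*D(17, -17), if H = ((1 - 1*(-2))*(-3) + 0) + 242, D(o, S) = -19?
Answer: 4617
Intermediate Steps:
H = 233 (H = ((1 + 2)*(-3) + 0) + 242 = (3*(-3) + 0) + 242 = (-9 + 0) + 242 = -9 + 242 = 233)
(H - 476)*D(17, -17) = (233 - 476)*(-19) = -243*(-19) = 4617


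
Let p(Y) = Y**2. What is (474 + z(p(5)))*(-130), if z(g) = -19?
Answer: -59150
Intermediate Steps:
(474 + z(p(5)))*(-130) = (474 - 19)*(-130) = 455*(-130) = -59150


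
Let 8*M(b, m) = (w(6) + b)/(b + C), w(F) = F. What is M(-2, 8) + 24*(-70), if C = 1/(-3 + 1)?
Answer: -8401/5 ≈ -1680.2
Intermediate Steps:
C = -½ (C = 1/(-2) = -½ ≈ -0.50000)
M(b, m) = (6 + b)/(8*(-½ + b)) (M(b, m) = ((6 + b)/(b - ½))/8 = ((6 + b)/(-½ + b))/8 = (6 + b)/(8*(-½ + b)))
M(-2, 8) + 24*(-70) = (6 - 2)/(4*(-1 + 2*(-2))) + 24*(-70) = (¼)*4/(-1 - 4) - 1680 = (¼)*4/(-5) - 1680 = (¼)*(-⅕)*4 - 1680 = -⅕ - 1680 = -8401/5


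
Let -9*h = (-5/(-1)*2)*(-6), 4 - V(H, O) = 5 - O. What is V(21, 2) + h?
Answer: 23/3 ≈ 7.6667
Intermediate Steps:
V(H, O) = -1 + O (V(H, O) = 4 - (5 - O) = 4 + (-5 + O) = -1 + O)
h = 20/3 (h = --5/(-1)*2*(-6)/9 = --5*(-1)*2*(-6)/9 = -5*2*(-6)/9 = -10*(-6)/9 = -⅑*(-60) = 20/3 ≈ 6.6667)
V(21, 2) + h = (-1 + 2) + 20/3 = 1 + 20/3 = 23/3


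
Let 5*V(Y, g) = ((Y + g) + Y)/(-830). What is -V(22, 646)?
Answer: 69/415 ≈ 0.16627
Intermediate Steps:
V(Y, g) = -Y/2075 - g/4150 (V(Y, g) = (((Y + g) + Y)/(-830))/5 = ((g + 2*Y)*(-1/830))/5 = (-Y/415 - g/830)/5 = -Y/2075 - g/4150)
-V(22, 646) = -(-1/2075*22 - 1/4150*646) = -(-22/2075 - 323/2075) = -1*(-69/415) = 69/415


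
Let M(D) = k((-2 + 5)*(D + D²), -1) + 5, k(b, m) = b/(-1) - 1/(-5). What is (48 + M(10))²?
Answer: 1915456/25 ≈ 76618.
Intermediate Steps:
k(b, m) = ⅕ - b (k(b, m) = b*(-1) - 1*(-⅕) = -b + ⅕ = ⅕ - b)
M(D) = 26/5 - 3*D - 3*D² (M(D) = (⅕ - (-2 + 5)*(D + D²)) + 5 = (⅕ - 3*(D + D²)) + 5 = (⅕ - (3*D + 3*D²)) + 5 = (⅕ + (-3*D - 3*D²)) + 5 = (⅕ - 3*D - 3*D²) + 5 = 26/5 - 3*D - 3*D²)
(48 + M(10))² = (48 + (26/5 - 3*10*(1 + 10)))² = (48 + (26/5 - 3*10*11))² = (48 + (26/5 - 330))² = (48 - 1624/5)² = (-1384/5)² = 1915456/25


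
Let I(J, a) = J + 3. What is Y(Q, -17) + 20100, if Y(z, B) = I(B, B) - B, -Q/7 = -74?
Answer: 20103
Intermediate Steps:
Q = 518 (Q = -7*(-74) = 518)
I(J, a) = 3 + J
Y(z, B) = 3 (Y(z, B) = (3 + B) - B = 3)
Y(Q, -17) + 20100 = 3 + 20100 = 20103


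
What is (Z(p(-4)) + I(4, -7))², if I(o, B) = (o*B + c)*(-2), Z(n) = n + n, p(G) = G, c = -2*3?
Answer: 3600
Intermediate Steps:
c = -6
Z(n) = 2*n
I(o, B) = 12 - 2*B*o (I(o, B) = (o*B - 6)*(-2) = (B*o - 6)*(-2) = (-6 + B*o)*(-2) = 12 - 2*B*o)
(Z(p(-4)) + I(4, -7))² = (2*(-4) + (12 - 2*(-7)*4))² = (-8 + (12 + 56))² = (-8 + 68)² = 60² = 3600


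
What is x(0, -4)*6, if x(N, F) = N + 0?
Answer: 0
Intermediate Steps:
x(N, F) = N
x(0, -4)*6 = 0*6 = 0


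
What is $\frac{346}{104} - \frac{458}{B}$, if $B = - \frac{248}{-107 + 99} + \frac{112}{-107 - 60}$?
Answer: $- \frac{3101027}{263380} \approx -11.774$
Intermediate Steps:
$B = \frac{5065}{167}$ ($B = - \frac{248}{-8} + \frac{112}{-167} = \left(-248\right) \left(- \frac{1}{8}\right) + 112 \left(- \frac{1}{167}\right) = 31 - \frac{112}{167} = \frac{5065}{167} \approx 30.329$)
$\frac{346}{104} - \frac{458}{B} = \frac{346}{104} - \frac{458}{\frac{5065}{167}} = 346 \cdot \frac{1}{104} - \frac{76486}{5065} = \frac{173}{52} - \frac{76486}{5065} = - \frac{3101027}{263380}$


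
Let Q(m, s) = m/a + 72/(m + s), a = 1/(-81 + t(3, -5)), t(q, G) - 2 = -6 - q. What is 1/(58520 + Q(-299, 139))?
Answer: 20/1696631 ≈ 1.1788e-5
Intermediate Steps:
t(q, G) = -4 - q (t(q, G) = 2 + (-6 - q) = -4 - q)
a = -1/88 (a = 1/(-81 + (-4 - 1*3)) = 1/(-81 + (-4 - 3)) = 1/(-81 - 7) = 1/(-88) = -1/88 ≈ -0.011364)
Q(m, s) = -88*m + 72/(m + s) (Q(m, s) = m/(-1/88) + 72/(m + s) = m*(-88) + 72/(m + s) = -88*m + 72/(m + s))
1/(58520 + Q(-299, 139)) = 1/(58520 + 8*(9 - 11*(-299)² - 11*(-299)*139)/(-299 + 139)) = 1/(58520 + 8*(9 - 11*89401 + 457171)/(-160)) = 1/(58520 + 8*(-1/160)*(9 - 983411 + 457171)) = 1/(58520 + 8*(-1/160)*(-526231)) = 1/(58520 + 526231/20) = 1/(1696631/20) = 20/1696631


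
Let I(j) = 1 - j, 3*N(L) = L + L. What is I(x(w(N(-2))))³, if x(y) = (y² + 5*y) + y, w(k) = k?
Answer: 274625/729 ≈ 376.71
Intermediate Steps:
N(L) = 2*L/3 (N(L) = (L + L)/3 = (2*L)/3 = 2*L/3)
x(y) = y² + 6*y
I(x(w(N(-2))))³ = (1 - (⅔)*(-2)*(6 + (⅔)*(-2)))³ = (1 - (-4)*(6 - 4/3)/3)³ = (1 - (-4)*14/(3*3))³ = (1 - 1*(-56/9))³ = (1 + 56/9)³ = (65/9)³ = 274625/729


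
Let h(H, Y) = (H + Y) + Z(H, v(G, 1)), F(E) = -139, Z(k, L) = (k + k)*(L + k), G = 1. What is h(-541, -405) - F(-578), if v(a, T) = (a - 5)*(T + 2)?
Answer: 597539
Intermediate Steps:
v(a, T) = (-5 + a)*(2 + T)
Z(k, L) = 2*k*(L + k) (Z(k, L) = (2*k)*(L + k) = 2*k*(L + k))
h(H, Y) = H + Y + 2*H*(-12 + H) (h(H, Y) = (H + Y) + 2*H*((-10 - 5*1 + 2*1 + 1*1) + H) = (H + Y) + 2*H*((-10 - 5 + 2 + 1) + H) = (H + Y) + 2*H*(-12 + H) = H + Y + 2*H*(-12 + H))
h(-541, -405) - F(-578) = (-541 - 405 + 2*(-541)*(-12 - 541)) - 1*(-139) = (-541 - 405 + 2*(-541)*(-553)) + 139 = (-541 - 405 + 598346) + 139 = 597400 + 139 = 597539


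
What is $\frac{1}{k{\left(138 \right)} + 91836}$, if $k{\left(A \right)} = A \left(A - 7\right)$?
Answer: $\frac{1}{109914} \approx 9.098 \cdot 10^{-6}$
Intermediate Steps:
$k{\left(A \right)} = A \left(-7 + A\right)$
$\frac{1}{k{\left(138 \right)} + 91836} = \frac{1}{138 \left(-7 + 138\right) + 91836} = \frac{1}{138 \cdot 131 + 91836} = \frac{1}{18078 + 91836} = \frac{1}{109914}$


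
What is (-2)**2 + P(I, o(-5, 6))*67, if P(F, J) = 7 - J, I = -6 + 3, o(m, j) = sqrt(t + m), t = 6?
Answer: 406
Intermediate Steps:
o(m, j) = sqrt(6 + m)
I = -3
(-2)**2 + P(I, o(-5, 6))*67 = (-2)**2 + (7 - sqrt(6 - 5))*67 = 4 + (7 - sqrt(1))*67 = 4 + (7 - 1*1)*67 = 4 + (7 - 1)*67 = 4 + 6*67 = 4 + 402 = 406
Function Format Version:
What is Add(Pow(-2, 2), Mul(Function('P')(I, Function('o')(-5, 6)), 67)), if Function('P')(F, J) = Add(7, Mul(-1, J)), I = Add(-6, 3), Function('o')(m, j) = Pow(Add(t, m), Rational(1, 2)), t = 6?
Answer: 406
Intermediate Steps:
Function('o')(m, j) = Pow(Add(6, m), Rational(1, 2))
I = -3
Add(Pow(-2, 2), Mul(Function('P')(I, Function('o')(-5, 6)), 67)) = Add(Pow(-2, 2), Mul(Add(7, Mul(-1, Pow(Add(6, -5), Rational(1, 2)))), 67)) = Add(4, Mul(Add(7, Mul(-1, Pow(1, Rational(1, 2)))), 67)) = Add(4, Mul(Add(7, Mul(-1, 1)), 67)) = Add(4, Mul(Add(7, -1), 67)) = Add(4, Mul(6, 67)) = Add(4, 402) = 406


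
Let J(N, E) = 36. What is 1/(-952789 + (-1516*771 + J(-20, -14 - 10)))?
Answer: -1/2121589 ≈ -4.7134e-7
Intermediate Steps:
1/(-952789 + (-1516*771 + J(-20, -14 - 10))) = 1/(-952789 + (-1516*771 + 36)) = 1/(-952789 + (-1168836 + 36)) = 1/(-952789 - 1168800) = 1/(-2121589) = -1/2121589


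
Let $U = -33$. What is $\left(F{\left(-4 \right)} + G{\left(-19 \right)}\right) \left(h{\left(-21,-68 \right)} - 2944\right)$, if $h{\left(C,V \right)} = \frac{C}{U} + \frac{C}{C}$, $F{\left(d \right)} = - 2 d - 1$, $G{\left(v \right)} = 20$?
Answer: $- \frac{873882}{11} \approx -79444.0$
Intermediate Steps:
$F{\left(d \right)} = -1 - 2 d$
$h{\left(C,V \right)} = 1 - \frac{C}{33}$ ($h{\left(C,V \right)} = \frac{C}{-33} + \frac{C}{C} = C \left(- \frac{1}{33}\right) + 1 = - \frac{C}{33} + 1 = 1 - \frac{C}{33}$)
$\left(F{\left(-4 \right)} + G{\left(-19 \right)}\right) \left(h{\left(-21,-68 \right)} - 2944\right) = \left(\left(-1 - -8\right) + 20\right) \left(\left(1 - - \frac{7}{11}\right) - 2944\right) = \left(\left(-1 + 8\right) + 20\right) \left(\left(1 + \frac{7}{11}\right) - 2944\right) = \left(7 + 20\right) \left(\frac{18}{11} - 2944\right) = 27 \left(- \frac{32366}{11}\right) = - \frac{873882}{11}$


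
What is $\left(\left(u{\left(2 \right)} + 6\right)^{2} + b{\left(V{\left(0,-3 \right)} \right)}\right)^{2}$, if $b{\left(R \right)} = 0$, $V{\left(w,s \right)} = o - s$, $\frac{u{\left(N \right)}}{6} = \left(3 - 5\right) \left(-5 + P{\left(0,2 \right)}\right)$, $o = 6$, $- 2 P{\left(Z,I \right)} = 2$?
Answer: $37015056$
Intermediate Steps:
$P{\left(Z,I \right)} = -1$ ($P{\left(Z,I \right)} = \left(- \frac{1}{2}\right) 2 = -1$)
$u{\left(N \right)} = 72$ ($u{\left(N \right)} = 6 \left(3 - 5\right) \left(-5 - 1\right) = 6 \left(\left(-2\right) \left(-6\right)\right) = 6 \cdot 12 = 72$)
$V{\left(w,s \right)} = 6 - s$
$\left(\left(u{\left(2 \right)} + 6\right)^{2} + b{\left(V{\left(0,-3 \right)} \right)}\right)^{2} = \left(\left(72 + 6\right)^{2} + 0\right)^{2} = \left(78^{2} + 0\right)^{2} = \left(6084 + 0\right)^{2} = 6084^{2} = 37015056$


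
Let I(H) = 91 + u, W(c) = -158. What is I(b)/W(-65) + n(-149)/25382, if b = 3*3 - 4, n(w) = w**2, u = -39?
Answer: 1093947/2005178 ≈ 0.54556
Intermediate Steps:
b = 5 (b = 9 - 4 = 5)
I(H) = 52 (I(H) = 91 - 39 = 52)
I(b)/W(-65) + n(-149)/25382 = 52/(-158) + (-149)**2/25382 = 52*(-1/158) + 22201*(1/25382) = -26/79 + 22201/25382 = 1093947/2005178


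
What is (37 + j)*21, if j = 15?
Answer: 1092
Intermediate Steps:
(37 + j)*21 = (37 + 15)*21 = 52*21 = 1092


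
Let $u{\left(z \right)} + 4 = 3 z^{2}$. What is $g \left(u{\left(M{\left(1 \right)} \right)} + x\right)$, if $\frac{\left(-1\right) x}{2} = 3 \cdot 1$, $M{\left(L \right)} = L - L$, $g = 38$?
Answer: $-380$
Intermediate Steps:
$M{\left(L \right)} = 0$
$u{\left(z \right)} = -4 + 3 z^{2}$
$x = -6$ ($x = - 2 \cdot 3 \cdot 1 = \left(-2\right) 3 = -6$)
$g \left(u{\left(M{\left(1 \right)} \right)} + x\right) = 38 \left(\left(-4 + 3 \cdot 0^{2}\right) - 6\right) = 38 \left(\left(-4 + 3 \cdot 0\right) - 6\right) = 38 \left(\left(-4 + 0\right) - 6\right) = 38 \left(-4 - 6\right) = 38 \left(-10\right) = -380$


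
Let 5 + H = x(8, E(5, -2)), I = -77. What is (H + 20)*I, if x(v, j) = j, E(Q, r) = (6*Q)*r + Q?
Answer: 3080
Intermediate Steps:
E(Q, r) = Q + 6*Q*r (E(Q, r) = 6*Q*r + Q = Q + 6*Q*r)
H = -60 (H = -5 + 5*(1 + 6*(-2)) = -5 + 5*(1 - 12) = -5 + 5*(-11) = -5 - 55 = -60)
(H + 20)*I = (-60 + 20)*(-77) = -40*(-77) = 3080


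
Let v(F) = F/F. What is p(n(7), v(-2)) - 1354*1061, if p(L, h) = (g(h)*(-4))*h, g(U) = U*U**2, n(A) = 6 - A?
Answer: -1436598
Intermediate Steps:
v(F) = 1
g(U) = U**3
p(L, h) = -4*h**4 (p(L, h) = (h**3*(-4))*h = (-4*h**3)*h = -4*h**4)
p(n(7), v(-2)) - 1354*1061 = -4*1**4 - 1354*1061 = -4*1 - 1436594 = -4 - 1436594 = -1436598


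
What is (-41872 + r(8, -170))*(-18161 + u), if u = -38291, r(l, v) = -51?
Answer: 2366637196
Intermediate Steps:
(-41872 + r(8, -170))*(-18161 + u) = (-41872 - 51)*(-18161 - 38291) = -41923*(-56452) = 2366637196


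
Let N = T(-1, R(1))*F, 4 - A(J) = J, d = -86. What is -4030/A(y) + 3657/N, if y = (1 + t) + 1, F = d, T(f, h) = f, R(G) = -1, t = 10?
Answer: 93959/172 ≈ 546.27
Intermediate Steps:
F = -86
y = 12 (y = (1 + 10) + 1 = 11 + 1 = 12)
A(J) = 4 - J
N = 86 (N = -1*(-86) = 86)
-4030/A(y) + 3657/N = -4030/(4 - 1*12) + 3657/86 = -4030/(4 - 12) + 3657*(1/86) = -4030/(-8) + 3657/86 = -4030*(-⅛) + 3657/86 = 2015/4 + 3657/86 = 93959/172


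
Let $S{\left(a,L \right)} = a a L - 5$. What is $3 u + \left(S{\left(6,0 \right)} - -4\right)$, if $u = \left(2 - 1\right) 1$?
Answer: $2$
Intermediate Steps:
$S{\left(a,L \right)} = -5 + L a^{2}$ ($S{\left(a,L \right)} = a^{2} L - 5 = L a^{2} - 5 = -5 + L a^{2}$)
$u = 1$ ($u = 1 \cdot 1 = 1$)
$3 u + \left(S{\left(6,0 \right)} - -4\right) = 3 \cdot 1 - 1 = 3 + \left(\left(-5 + 0 \cdot 36\right) + 4\right) = 3 + \left(\left(-5 + 0\right) + 4\right) = 3 + \left(-5 + 4\right) = 3 - 1 = 2$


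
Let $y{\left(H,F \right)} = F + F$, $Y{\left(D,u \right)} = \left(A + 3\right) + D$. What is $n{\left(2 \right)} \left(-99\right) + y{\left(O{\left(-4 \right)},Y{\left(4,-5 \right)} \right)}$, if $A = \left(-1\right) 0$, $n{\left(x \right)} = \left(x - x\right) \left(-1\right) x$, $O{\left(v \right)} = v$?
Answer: $14$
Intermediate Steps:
$n{\left(x \right)} = 0$ ($n{\left(x \right)} = 0 \left(-1\right) x = 0 x = 0$)
$A = 0$
$Y{\left(D,u \right)} = 3 + D$ ($Y{\left(D,u \right)} = \left(0 + 3\right) + D = 3 + D$)
$y{\left(H,F \right)} = 2 F$
$n{\left(2 \right)} \left(-99\right) + y{\left(O{\left(-4 \right)},Y{\left(4,-5 \right)} \right)} = 0 \left(-99\right) + 2 \left(3 + 4\right) = 0 + 2 \cdot 7 = 0 + 14 = 14$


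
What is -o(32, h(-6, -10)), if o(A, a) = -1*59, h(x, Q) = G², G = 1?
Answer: 59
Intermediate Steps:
h(x, Q) = 1 (h(x, Q) = 1² = 1)
o(A, a) = -59
-o(32, h(-6, -10)) = -1*(-59) = 59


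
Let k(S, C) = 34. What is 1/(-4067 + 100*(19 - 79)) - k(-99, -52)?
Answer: -342279/10067 ≈ -34.000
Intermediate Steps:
1/(-4067 + 100*(19 - 79)) - k(-99, -52) = 1/(-4067 + 100*(19 - 79)) - 1*34 = 1/(-4067 + 100*(-60)) - 34 = 1/(-4067 - 6000) - 34 = 1/(-10067) - 34 = -1/10067 - 34 = -342279/10067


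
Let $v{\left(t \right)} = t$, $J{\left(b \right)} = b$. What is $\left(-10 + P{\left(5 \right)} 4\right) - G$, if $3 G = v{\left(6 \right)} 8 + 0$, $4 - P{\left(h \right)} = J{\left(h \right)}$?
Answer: $-30$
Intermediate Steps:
$P{\left(h \right)} = 4 - h$
$G = 16$ ($G = \frac{6 \cdot 8 + 0}{3} = \frac{48 + 0}{3} = \frac{1}{3} \cdot 48 = 16$)
$\left(-10 + P{\left(5 \right)} 4\right) - G = \left(-10 + \left(4 - 5\right) 4\right) - 16 = \left(-10 - 4\right) - 16 = -14 - 16 = -30$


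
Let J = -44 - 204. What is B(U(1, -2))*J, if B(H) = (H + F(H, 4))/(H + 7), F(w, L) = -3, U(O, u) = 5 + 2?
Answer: -496/7 ≈ -70.857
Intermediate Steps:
U(O, u) = 7
B(H) = (-3 + H)/(7 + H) (B(H) = (H - 3)/(H + 7) = (-3 + H)/(7 + H))
J = -248
B(U(1, -2))*J = ((-3 + 7)/(7 + 7))*(-248) = (4/14)*(-248) = ((1/14)*4)*(-248) = (2/7)*(-248) = -496/7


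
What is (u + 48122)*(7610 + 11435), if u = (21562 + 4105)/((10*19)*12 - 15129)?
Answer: 11775407534995/12849 ≈ 9.1645e+8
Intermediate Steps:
u = -25667/12849 (u = 25667/(190*12 - 15129) = 25667/(2280 - 15129) = 25667/(-12849) = 25667*(-1/12849) = -25667/12849 ≈ -1.9976)
(u + 48122)*(7610 + 11435) = (-25667/12849 + 48122)*(7610 + 11435) = (618293911/12849)*19045 = 11775407534995/12849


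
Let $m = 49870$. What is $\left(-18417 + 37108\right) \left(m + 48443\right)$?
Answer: $1837568283$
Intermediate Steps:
$\left(-18417 + 37108\right) \left(m + 48443\right) = \left(-18417 + 37108\right) \left(49870 + 48443\right) = 18691 \cdot 98313 = 1837568283$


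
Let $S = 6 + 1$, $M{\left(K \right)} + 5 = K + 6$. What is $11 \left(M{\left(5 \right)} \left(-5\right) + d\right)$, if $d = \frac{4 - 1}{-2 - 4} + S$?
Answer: $- \frac{517}{2} \approx -258.5$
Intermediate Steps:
$M{\left(K \right)} = 1 + K$ ($M{\left(K \right)} = -5 + \left(K + 6\right) = -5 + \left(6 + K\right) = 1 + K$)
$S = 7$
$d = \frac{13}{2}$ ($d = \frac{4 - 1}{-2 - 4} + 7 = \frac{3}{-6} + 7 = 3 \left(- \frac{1}{6}\right) + 7 = - \frac{1}{2} + 7 = \frac{13}{2} \approx 6.5$)
$11 \left(M{\left(5 \right)} \left(-5\right) + d\right) = 11 \left(\left(1 + 5\right) \left(-5\right) + \frac{13}{2}\right) = 11 \left(6 \left(-5\right) + \frac{13}{2}\right) = 11 \left(-30 + \frac{13}{2}\right) = 11 \left(- \frac{47}{2}\right) = - \frac{517}{2}$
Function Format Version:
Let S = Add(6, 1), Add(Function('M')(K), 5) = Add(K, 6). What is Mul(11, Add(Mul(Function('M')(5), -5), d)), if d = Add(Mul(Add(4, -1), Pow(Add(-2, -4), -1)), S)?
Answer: Rational(-517, 2) ≈ -258.50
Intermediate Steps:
Function('M')(K) = Add(1, K) (Function('M')(K) = Add(-5, Add(K, 6)) = Add(-5, Add(6, K)) = Add(1, K))
S = 7
d = Rational(13, 2) (d = Add(Mul(Add(4, -1), Pow(Add(-2, -4), -1)), 7) = Add(Mul(3, Pow(-6, -1)), 7) = Add(Mul(3, Rational(-1, 6)), 7) = Add(Rational(-1, 2), 7) = Rational(13, 2) ≈ 6.5000)
Mul(11, Add(Mul(Function('M')(5), -5), d)) = Mul(11, Add(Mul(Add(1, 5), -5), Rational(13, 2))) = Mul(11, Add(Mul(6, -5), Rational(13, 2))) = Mul(11, Add(-30, Rational(13, 2))) = Mul(11, Rational(-47, 2)) = Rational(-517, 2)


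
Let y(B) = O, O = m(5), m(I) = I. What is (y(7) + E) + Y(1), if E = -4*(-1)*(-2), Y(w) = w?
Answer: -2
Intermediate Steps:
O = 5
y(B) = 5
E = -8 (E = 4*(-2) = -8)
(y(7) + E) + Y(1) = (5 - 8) + 1 = -3 + 1 = -2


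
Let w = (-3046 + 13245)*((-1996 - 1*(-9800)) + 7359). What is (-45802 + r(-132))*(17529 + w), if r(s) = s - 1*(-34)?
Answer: -7099121939400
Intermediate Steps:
r(s) = 34 + s (r(s) = s + 34 = 34 + s)
w = 154647437 (w = 10199*((-1996 + 9800) + 7359) = 10199*(7804 + 7359) = 10199*15163 = 154647437)
(-45802 + r(-132))*(17529 + w) = (-45802 + (34 - 132))*(17529 + 154647437) = (-45802 - 98)*154664966 = -45900*154664966 = -7099121939400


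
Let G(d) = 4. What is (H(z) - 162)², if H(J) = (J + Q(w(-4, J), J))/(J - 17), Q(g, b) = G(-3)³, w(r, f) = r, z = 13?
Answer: 525625/16 ≈ 32852.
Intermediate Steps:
Q(g, b) = 64 (Q(g, b) = 4³ = 64)
H(J) = (64 + J)/(-17 + J) (H(J) = (J + 64)/(J - 17) = (64 + J)/(-17 + J))
(H(z) - 162)² = ((64 + 13)/(-17 + 13) - 162)² = (77/(-4) - 162)² = (-¼*77 - 162)² = (-77/4 - 162)² = (-725/4)² = 525625/16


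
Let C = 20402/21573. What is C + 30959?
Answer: 667898909/21573 ≈ 30960.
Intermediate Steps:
C = 20402/21573 (C = 20402*(1/21573) = 20402/21573 ≈ 0.94572)
C + 30959 = 20402/21573 + 30959 = 667898909/21573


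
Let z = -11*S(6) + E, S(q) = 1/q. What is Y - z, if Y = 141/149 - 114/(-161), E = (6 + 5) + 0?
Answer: -1081273/143934 ≈ -7.5123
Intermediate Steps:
E = 11 (E = 11 + 0 = 11)
Y = 39687/23989 (Y = 141*(1/149) - 114*(-1/161) = 141/149 + 114/161 = 39687/23989 ≈ 1.6544)
z = 55/6 (z = -11/6 + 11 = 55/6 ≈ 9.1667)
Y - z = 39687/23989 - 1*55/6 = 39687/23989 - 55/6 = -1081273/143934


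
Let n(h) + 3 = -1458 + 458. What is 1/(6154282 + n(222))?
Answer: 1/6153279 ≈ 1.6251e-7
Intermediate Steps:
n(h) = -1003 (n(h) = -3 + (-1458 + 458) = -3 - 1000 = -1003)
1/(6154282 + n(222)) = 1/(6154282 - 1003) = 1/6153279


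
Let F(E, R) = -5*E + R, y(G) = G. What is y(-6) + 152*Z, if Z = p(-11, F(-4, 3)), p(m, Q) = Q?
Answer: 3490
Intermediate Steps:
F(E, R) = R - 5*E
Z = 23 (Z = 3 - 5*(-4) = 3 + 20 = 23)
y(-6) + 152*Z = -6 + 152*23 = -6 + 3496 = 3490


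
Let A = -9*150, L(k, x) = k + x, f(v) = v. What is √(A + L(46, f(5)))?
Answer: I*√1299 ≈ 36.042*I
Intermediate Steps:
A = -1350
√(A + L(46, f(5))) = √(-1350 + (46 + 5)) = √(-1350 + 51) = √(-1299) = I*√1299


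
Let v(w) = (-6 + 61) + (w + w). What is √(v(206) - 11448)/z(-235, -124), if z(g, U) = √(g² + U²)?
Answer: I*√775269581/70601 ≈ 0.39438*I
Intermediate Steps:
v(w) = 55 + 2*w
z(g, U) = √(U² + g²)
√(v(206) - 11448)/z(-235, -124) = √((55 + 2*206) - 11448)/(√((-124)² + (-235)²)) = √((55 + 412) - 11448)/(√(15376 + 55225)) = √(467 - 11448)/(√70601) = √(-10981)*(√70601/70601) = (I*√10981)*(√70601/70601) = I*√775269581/70601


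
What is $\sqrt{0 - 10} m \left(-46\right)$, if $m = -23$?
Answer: $1058 i \sqrt{10} \approx 3345.7 i$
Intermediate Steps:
$\sqrt{0 - 10} m \left(-46\right) = \sqrt{0 - 10} \left(-23\right) \left(-46\right) = \sqrt{-10} \left(-23\right) \left(-46\right) = i \sqrt{10} \left(-23\right) \left(-46\right) = - 23 i \sqrt{10} \left(-46\right) = 1058 i \sqrt{10}$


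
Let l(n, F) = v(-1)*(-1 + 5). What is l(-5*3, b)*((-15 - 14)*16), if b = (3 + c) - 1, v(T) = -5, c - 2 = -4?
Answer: 9280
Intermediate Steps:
c = -2 (c = 2 - 4 = -2)
b = 0 (b = (3 - 2) - 1 = 1 - 1 = 0)
l(n, F) = -20 (l(n, F) = -5*(-1 + 5) = -5*4 = -20)
l(-5*3, b)*((-15 - 14)*16) = -20*(-15 - 14)*16 = -(-580)*16 = -20*(-464) = 9280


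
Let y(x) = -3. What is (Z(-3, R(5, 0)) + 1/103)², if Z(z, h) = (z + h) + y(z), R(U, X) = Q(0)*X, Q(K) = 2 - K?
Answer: 380689/10609 ≈ 35.884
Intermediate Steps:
R(U, X) = 2*X (R(U, X) = (2 - 1*0)*X = (2 + 0)*X = 2*X)
Z(z, h) = -3 + h + z (Z(z, h) = (z + h) - 3 = (h + z) - 3 = -3 + h + z)
(Z(-3, R(5, 0)) + 1/103)² = ((-3 + 2*0 - 3) + 1/103)² = ((-3 + 0 - 3) + 1/103)² = (-6 + 1/103)² = (-617/103)² = 380689/10609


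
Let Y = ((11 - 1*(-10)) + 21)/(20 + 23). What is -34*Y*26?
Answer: -37128/43 ≈ -863.44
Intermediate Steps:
Y = 42/43 (Y = ((11 + 10) + 21)/43 = (21 + 21)*(1/43) = 42*(1/43) = 42/43 ≈ 0.97674)
-34*Y*26 = -34*42/43*26 = -1428/43*26 = -37128/43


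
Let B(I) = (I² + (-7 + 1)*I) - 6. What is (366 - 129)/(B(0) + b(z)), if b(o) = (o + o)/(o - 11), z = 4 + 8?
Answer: 79/6 ≈ 13.167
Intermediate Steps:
z = 12
b(o) = 2*o/(-11 + o) (b(o) = (2*o)/(-11 + o) = 2*o/(-11 + o))
B(I) = -6 + I² - 6*I (B(I) = (I² - 6*I) - 6 = -6 + I² - 6*I)
(366 - 129)/(B(0) + b(z)) = (366 - 129)/((-6 + 0² - 6*0) + 2*12/(-11 + 12)) = 237/((-6 + 0 + 0) + 2*12/1) = 237/(-6 + 2*12*1) = 237/(-6 + 24) = 237/18 = 237*(1/18) = 79/6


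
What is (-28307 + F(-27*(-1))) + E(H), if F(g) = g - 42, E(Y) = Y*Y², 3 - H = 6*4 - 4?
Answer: -33235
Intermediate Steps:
H = -17 (H = 3 - (6*4 - 4) = 3 - (24 - 4) = 3 - 1*20 = 3 - 20 = -17)
E(Y) = Y³
F(g) = -42 + g
(-28307 + F(-27*(-1))) + E(H) = (-28307 + (-42 - 27*(-1))) + (-17)³ = (-28307 + (-42 + 27)) - 4913 = (-28307 - 15) - 4913 = -28322 - 4913 = -33235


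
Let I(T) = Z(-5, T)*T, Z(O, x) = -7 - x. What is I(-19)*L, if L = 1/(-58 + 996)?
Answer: -114/469 ≈ -0.24307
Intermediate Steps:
L = 1/938 ≈ 0.0010661
I(T) = T*(-7 - T) (I(T) = (-7 - T)*T = T*(-7 - T))
I(-19)*L = -1*(-19)*(7 - 19)*(1/938) = -1*(-19)*(-12)*(1/938) = -228*1/938 = -114/469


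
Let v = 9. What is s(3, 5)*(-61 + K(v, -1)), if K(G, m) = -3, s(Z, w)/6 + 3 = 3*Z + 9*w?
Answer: -19584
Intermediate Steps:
s(Z, w) = -18 + 18*Z + 54*w (s(Z, w) = -18 + 6*(3*Z + 9*w) = -18 + (18*Z + 54*w) = -18 + 18*Z + 54*w)
s(3, 5)*(-61 + K(v, -1)) = (-18 + 18*3 + 54*5)*(-61 - 3) = (-18 + 54 + 270)*(-64) = 306*(-64) = -19584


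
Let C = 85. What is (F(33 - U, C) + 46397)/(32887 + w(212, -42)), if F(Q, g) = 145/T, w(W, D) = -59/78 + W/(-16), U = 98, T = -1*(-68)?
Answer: 123050499/87179179 ≈ 1.4115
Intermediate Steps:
T = 68
w(W, D) = -59/78 - W/16 (w(W, D) = -59*1/78 + W*(-1/16) = -59/78 - W/16)
F(Q, g) = 145/68
(F(33 - U, C) + 46397)/(32887 + w(212, -42)) = (145/68 + 46397)/(32887 + (-59/78 - 1/16*212)) = 3155141/(68*(32887 + (-59/78 - 53/4))) = 3155141/(68*(32887 - 2185/156)) = 3155141/(68*(5128187/156)) = (3155141/68)*(156/5128187) = 123050499/87179179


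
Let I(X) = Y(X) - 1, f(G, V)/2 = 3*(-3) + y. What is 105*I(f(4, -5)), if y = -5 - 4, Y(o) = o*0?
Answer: -105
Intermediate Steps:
Y(o) = 0
y = -9
f(G, V) = -36 (f(G, V) = 2*(3*(-3) - 9) = 2*(-9 - 9) = 2*(-18) = -36)
I(X) = -1 (I(X) = 0 - 1 = -1)
105*I(f(4, -5)) = 105*(-1) = -105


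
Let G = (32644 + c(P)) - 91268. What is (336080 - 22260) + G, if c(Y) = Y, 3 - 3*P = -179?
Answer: 765770/3 ≈ 2.5526e+5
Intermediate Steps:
P = 182/3 (P = 1 - 1/3*(-179) = 1 + 179/3 = 182/3 ≈ 60.667)
G = -175690/3 (G = (32644 + 182/3) - 91268 = 98114/3 - 91268 = -175690/3 ≈ -58563.)
(336080 - 22260) + G = (336080 - 22260) - 175690/3 = 313820 - 175690/3 = 765770/3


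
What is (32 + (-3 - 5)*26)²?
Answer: 30976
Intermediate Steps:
(32 + (-3 - 5)*26)² = (32 - 8*26)² = (32 - 208)² = (-176)² = 30976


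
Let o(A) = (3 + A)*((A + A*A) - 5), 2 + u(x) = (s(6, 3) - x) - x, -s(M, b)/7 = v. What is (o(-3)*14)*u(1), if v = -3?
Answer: 0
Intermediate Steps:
s(M, b) = 21 (s(M, b) = -7*(-3) = 21)
u(x) = 19 - 2*x (u(x) = -2 + ((21 - x) - x) = -2 + (21 - 2*x) = 19 - 2*x)
o(A) = (3 + A)*(-5 + A + A²) (o(A) = (3 + A)*((A + A²) - 5) = (3 + A)*(-5 + A + A²))
(o(-3)*14)*u(1) = ((-15 + (-3)³ - 2*(-3) + 4*(-3)²)*14)*(19 - 2*1) = ((-15 - 27 + 6 + 4*9)*14)*(19 - 2) = ((-15 - 27 + 6 + 36)*14)*17 = (0*14)*17 = 0*17 = 0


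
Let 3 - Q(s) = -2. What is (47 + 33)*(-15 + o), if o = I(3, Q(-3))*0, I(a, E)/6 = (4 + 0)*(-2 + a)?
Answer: -1200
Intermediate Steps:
Q(s) = 5 (Q(s) = 3 - 1*(-2) = 3 + 2 = 5)
I(a, E) = -48 + 24*a (I(a, E) = 6*((4 + 0)*(-2 + a)) = 6*(4*(-2 + a)) = 6*(-8 + 4*a) = -48 + 24*a)
o = 0 (o = (-48 + 24*3)*0 = (-48 + 72)*0 = 24*0 = 0)
(47 + 33)*(-15 + o) = (47 + 33)*(-15 + 0) = 80*(-15) = -1200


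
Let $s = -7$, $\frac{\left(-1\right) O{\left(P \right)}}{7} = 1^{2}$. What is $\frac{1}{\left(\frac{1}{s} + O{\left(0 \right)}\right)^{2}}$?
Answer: $\frac{49}{2500} \approx 0.0196$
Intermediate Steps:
$O{\left(P \right)} = -7$ ($O{\left(P \right)} = - 7 \cdot 1^{2} = \left(-7\right) 1 = -7$)
$\frac{1}{\left(\frac{1}{s} + O{\left(0 \right)}\right)^{2}} = \frac{1}{\left(\frac{1}{-7} - 7\right)^{2}} = \frac{1}{\left(- \frac{1}{7} - 7\right)^{2}} = \frac{1}{\left(- \frac{50}{7}\right)^{2}} = \frac{1}{\frac{2500}{49}} = \frac{49}{2500}$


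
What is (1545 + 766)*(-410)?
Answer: -947510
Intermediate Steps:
(1545 + 766)*(-410) = 2311*(-410) = -947510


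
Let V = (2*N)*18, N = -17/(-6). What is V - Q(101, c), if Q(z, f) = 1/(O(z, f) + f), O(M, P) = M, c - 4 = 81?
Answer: 18971/186 ≈ 101.99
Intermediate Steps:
c = 85 (c = 4 + 81 = 85)
N = 17/6 (N = -17*(-⅙) = 17/6 ≈ 2.8333)
V = 102 (V = (2*(17/6))*18 = (17/3)*18 = 102)
Q(z, f) = 1/(f + z) (Q(z, f) = 1/(z + f) = 1/(f + z))
V - Q(101, c) = 102 - 1/(85 + 101) = 102 - 1/186 = 18971/186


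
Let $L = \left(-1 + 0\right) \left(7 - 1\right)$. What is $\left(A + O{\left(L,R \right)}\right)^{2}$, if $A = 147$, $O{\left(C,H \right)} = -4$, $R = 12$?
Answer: $20449$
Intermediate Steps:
$L = -6$ ($L = - (7 - 1) = \left(-1\right) 6 = -6$)
$\left(A + O{\left(L,R \right)}\right)^{2} = \left(147 - 4\right)^{2} = 143^{2} = 20449$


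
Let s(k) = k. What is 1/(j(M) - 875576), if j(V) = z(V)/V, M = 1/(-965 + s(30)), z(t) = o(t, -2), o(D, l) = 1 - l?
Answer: -1/878381 ≈ -1.1385e-6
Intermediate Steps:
z(t) = 3 (z(t) = 1 - 1*(-2) = 1 + 2 = 3)
M = -1/935 (M = 1/(-965 + 30) = 1/(-935) = -1/935 ≈ -0.0010695)
j(V) = 3/V
1/(j(M) - 875576) = 1/(3/(-1/935) - 875576) = 1/(3*(-935) - 875576) = 1/(-2805 - 875576) = 1/(-878381) = -1/878381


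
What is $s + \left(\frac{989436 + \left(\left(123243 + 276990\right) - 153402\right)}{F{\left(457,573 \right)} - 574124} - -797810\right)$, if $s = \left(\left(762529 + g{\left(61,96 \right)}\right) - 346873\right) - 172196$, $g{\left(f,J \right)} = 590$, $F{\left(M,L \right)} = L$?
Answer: $\frac{597558608593}{573551} \approx 1.0419 \cdot 10^{6}$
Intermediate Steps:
$s = 244050$ ($s = \left(\left(762529 + 590\right) - 346873\right) - 172196 = \left(763119 - 346873\right) - 172196 = 416246 - 172196 = 244050$)
$s + \left(\frac{989436 + \left(\left(123243 + 276990\right) - 153402\right)}{F{\left(457,573 \right)} - 574124} - -797810\right) = 244050 + \left(\frac{989436 + \left(\left(123243 + 276990\right) - 153402\right)}{573 - 574124} - -797810\right) = 244050 + \left(\frac{989436 + \left(400233 - 153402\right)}{-573551} + 797810\right) = 244050 + \left(\left(989436 + 246831\right) \left(- \frac{1}{573551}\right) + 797810\right) = 244050 + \left(1236267 \left(- \frac{1}{573551}\right) + 797810\right) = 244050 + \left(- \frac{1236267}{573551} + 797810\right) = 244050 + \frac{457583487043}{573551} = \frac{597558608593}{573551}$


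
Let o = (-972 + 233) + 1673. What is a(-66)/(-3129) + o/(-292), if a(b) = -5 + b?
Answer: -1450877/456834 ≈ -3.1759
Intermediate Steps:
o = 934 (o = -739 + 1673 = 934)
a(-66)/(-3129) + o/(-292) = (-5 - 66)/(-3129) + 934/(-292) = -71*(-1/3129) + 934*(-1/292) = 71/3129 - 467/146 = -1450877/456834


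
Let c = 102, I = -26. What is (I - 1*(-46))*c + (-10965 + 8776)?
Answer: -149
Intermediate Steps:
(I - 1*(-46))*c + (-10965 + 8776) = (-26 - 1*(-46))*102 + (-10965 + 8776) = (-26 + 46)*102 - 2189 = 20*102 - 2189 = 2040 - 2189 = -149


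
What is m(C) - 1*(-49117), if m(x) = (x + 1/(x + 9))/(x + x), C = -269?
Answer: 6870555901/139880 ≈ 49118.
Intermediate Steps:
m(x) = (x + 1/(9 + x))/(2*x) (m(x) = (x + 1/(9 + x))/((2*x)) = (x + 1/(9 + x))*(1/(2*x)) = (x + 1/(9 + x))/(2*x))
m(C) - 1*(-49117) = (½)*(1 + (-269)² + 9*(-269))/(-269*(9 - 269)) - 1*(-49117) = (½)*(-1/269)*(1 + 72361 - 2421)/(-260) + 49117 = (½)*(-1/269)*(-1/260)*69941 + 49117 = 69941/139880 + 49117 = 6870555901/139880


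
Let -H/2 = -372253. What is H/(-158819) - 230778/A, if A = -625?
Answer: 36186614932/99261875 ≈ 364.56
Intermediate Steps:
H = 744506 (H = -2*(-372253) = 744506)
H/(-158819) - 230778/A = 744506/(-158819) - 230778/(-625) = 744506*(-1/158819) - 230778*(-1/625) = -744506/158819 + 230778/625 = 36186614932/99261875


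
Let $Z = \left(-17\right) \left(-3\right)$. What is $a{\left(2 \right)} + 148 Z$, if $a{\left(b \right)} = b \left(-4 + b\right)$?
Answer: $7544$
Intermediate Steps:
$Z = 51$
$a{\left(2 \right)} + 148 Z = 2 \left(-4 + 2\right) + 148 \cdot 51 = 2 \left(-2\right) + 7548 = -4 + 7548 = 7544$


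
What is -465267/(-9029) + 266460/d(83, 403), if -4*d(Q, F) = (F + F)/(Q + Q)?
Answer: -798560454279/3638687 ≈ -2.1946e+5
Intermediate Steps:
d(Q, F) = -F/(4*Q) (d(Q, F) = -(F + F)/(4*(Q + Q)) = -2*F/(4*(2*Q)) = -2*F*1/(2*Q)/4 = -F/(4*Q))
-465267/(-9029) + 266460/d(83, 403) = -465267/(-9029) + 266460/((-¼*403/83)) = -465267*(-1/9029) + 266460/((-¼*403*1/83)) = 465267/9029 + 266460/(-403/332) = 465267/9029 + 266460*(-332/403) = 465267/9029 - 88464720/403 = -798560454279/3638687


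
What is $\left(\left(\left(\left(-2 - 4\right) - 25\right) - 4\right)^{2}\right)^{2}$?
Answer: $1500625$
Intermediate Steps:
$\left(\left(\left(\left(-2 - 4\right) - 25\right) - 4\right)^{2}\right)^{2} = \left(\left(\left(-6 - 25\right) - 4\right)^{2}\right)^{2} = \left(\left(-31 - 4\right)^{2}\right)^{2} = \left(\left(-35\right)^{2}\right)^{2} = 1225^{2} = 1500625$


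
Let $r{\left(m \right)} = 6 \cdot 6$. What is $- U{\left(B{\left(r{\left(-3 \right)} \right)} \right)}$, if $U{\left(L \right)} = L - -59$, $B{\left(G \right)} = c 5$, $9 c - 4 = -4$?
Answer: $-59$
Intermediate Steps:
$c = 0$ ($c = \frac{4}{9} + \frac{1}{9} \left(-4\right) = \frac{4}{9} - \frac{4}{9} = 0$)
$r{\left(m \right)} = 36$
$B{\left(G \right)} = 0$ ($B{\left(G \right)} = 0 \cdot 5 = 0$)
$U{\left(L \right)} = 59 + L$ ($U{\left(L \right)} = L + 59 = 59 + L$)
$- U{\left(B{\left(r{\left(-3 \right)} \right)} \right)} = - (59 + 0) = \left(-1\right) 59 = -59$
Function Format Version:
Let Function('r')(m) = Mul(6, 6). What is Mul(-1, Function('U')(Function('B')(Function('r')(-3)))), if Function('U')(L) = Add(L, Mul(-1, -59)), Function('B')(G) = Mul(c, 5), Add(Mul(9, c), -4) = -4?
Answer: -59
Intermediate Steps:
c = 0 (c = Add(Rational(4, 9), Mul(Rational(1, 9), -4)) = Add(Rational(4, 9), Rational(-4, 9)) = 0)
Function('r')(m) = 36
Function('B')(G) = 0 (Function('B')(G) = Mul(0, 5) = 0)
Function('U')(L) = Add(59, L) (Function('U')(L) = Add(L, 59) = Add(59, L))
Mul(-1, Function('U')(Function('B')(Function('r')(-3)))) = Mul(-1, Add(59, 0)) = Mul(-1, 59) = -59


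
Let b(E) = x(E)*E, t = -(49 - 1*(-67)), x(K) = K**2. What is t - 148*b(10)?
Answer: -148116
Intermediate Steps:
t = -116 (t = -(49 + 67) = -1*116 = -116)
b(E) = E**3 (b(E) = E**2*E = E**3)
t - 148*b(10) = -116 - 148*10**3 = -116 - 148*1000 = -116 - 148000 = -148116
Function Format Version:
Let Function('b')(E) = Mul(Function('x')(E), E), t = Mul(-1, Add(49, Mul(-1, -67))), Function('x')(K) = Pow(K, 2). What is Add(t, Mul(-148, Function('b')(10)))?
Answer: -148116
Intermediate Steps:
t = -116 (t = Mul(-1, Add(49, 67)) = Mul(-1, 116) = -116)
Function('b')(E) = Pow(E, 3) (Function('b')(E) = Mul(Pow(E, 2), E) = Pow(E, 3))
Add(t, Mul(-148, Function('b')(10))) = Add(-116, Mul(-148, Pow(10, 3))) = Add(-116, Mul(-148, 1000)) = Add(-116, -148000) = -148116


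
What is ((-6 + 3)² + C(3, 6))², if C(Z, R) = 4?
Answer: 169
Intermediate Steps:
((-6 + 3)² + C(3, 6))² = ((-6 + 3)² + 4)² = ((-3)² + 4)² = (9 + 4)² = 13² = 169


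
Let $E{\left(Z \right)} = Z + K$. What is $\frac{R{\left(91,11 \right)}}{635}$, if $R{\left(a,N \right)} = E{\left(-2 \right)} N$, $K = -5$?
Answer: $- \frac{77}{635} \approx -0.12126$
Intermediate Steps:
$E{\left(Z \right)} = -5 + Z$ ($E{\left(Z \right)} = Z - 5 = -5 + Z$)
$R{\left(a,N \right)} = - 7 N$ ($R{\left(a,N \right)} = \left(-5 - 2\right) N = - 7 N$)
$\frac{R{\left(91,11 \right)}}{635} = \frac{\left(-7\right) 11}{635} = \left(-77\right) \frac{1}{635} = - \frac{77}{635}$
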